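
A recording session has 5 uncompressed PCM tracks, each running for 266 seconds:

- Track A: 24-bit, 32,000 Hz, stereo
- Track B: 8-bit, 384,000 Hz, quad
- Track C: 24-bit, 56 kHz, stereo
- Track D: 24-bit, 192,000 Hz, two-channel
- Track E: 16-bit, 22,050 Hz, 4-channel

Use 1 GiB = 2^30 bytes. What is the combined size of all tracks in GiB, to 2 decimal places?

0.84 GiB

Track A: 32,000 × 266 × 3 × 2 = 51,072,000 bytes.
Track B: 384,000 × 266 × 1 × 4 = 408,576,000 bytes.
Track C: 56,000 × 266 × 3 × 2 = 89,376,000 bytes.
Track D: 192,000 × 266 × 3 × 2 = 306,432,000 bytes.
Track E: 22,050 × 266 × 2 × 4 = 46,922,400 bytes.
Total = 902,378,400 bytes = 0.84 GiB.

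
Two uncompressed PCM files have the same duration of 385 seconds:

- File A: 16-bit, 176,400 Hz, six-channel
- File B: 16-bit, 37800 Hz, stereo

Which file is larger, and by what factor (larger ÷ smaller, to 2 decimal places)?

File A, by a factor of 14.00

File A: 176,400 × 2 × 6 = 2,116,800 bytes/s.
File B: 37,800 × 2 × 2 = 151,200 bytes/s.
File A is larger; ratio = 814,968,000 / 58,212,000 = 14.00.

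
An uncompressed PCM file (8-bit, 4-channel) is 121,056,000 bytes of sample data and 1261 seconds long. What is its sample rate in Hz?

24,000 Hz

Bytes = sample_rate × seconds × bytes_per_sample × channels.
sample_rate = 121,056,000 / (1,261 × 1 × 4) = 121,056,000 / 5,044 = 24,000 Hz.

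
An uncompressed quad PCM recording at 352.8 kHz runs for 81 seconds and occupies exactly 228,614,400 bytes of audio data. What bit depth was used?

16 bits

Bytes per sample = 228,614,400 / (352,800 × 81 × 4) = 228,614,400 / 114,307,200 = 2.
Bit depth = 2 × 8 = 16 bits.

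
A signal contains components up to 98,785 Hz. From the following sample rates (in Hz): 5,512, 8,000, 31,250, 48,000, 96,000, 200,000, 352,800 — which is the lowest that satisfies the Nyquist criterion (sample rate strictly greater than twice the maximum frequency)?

Need sample rate > 2 × 98,785 = 197,570 Hz.
Lowest listed rate above 197,570 Hz is 200,000 Hz.

200,000 Hz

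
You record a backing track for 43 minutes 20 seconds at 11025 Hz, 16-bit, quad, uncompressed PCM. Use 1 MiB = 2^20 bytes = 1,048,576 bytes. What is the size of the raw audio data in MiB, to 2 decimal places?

218.70 MiB

Duration = 43 minutes 20 seconds = 2,600 s.
Bytes = 11,025 samples/s × 2,600 s × 2 bytes/sample × 4 ch = 229,320,000 bytes.
229,320,000 / 1,048,576 = 218.70 MiB.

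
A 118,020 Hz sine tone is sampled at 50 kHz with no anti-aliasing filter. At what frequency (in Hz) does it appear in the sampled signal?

Nyquist = 50,000/2 = 25,000 Hz; 118,020 Hz exceeds it.
Alias = |118,020 − 2×50,000| = |118,020 − 100,000| = 18,020 Hz.

18,020 Hz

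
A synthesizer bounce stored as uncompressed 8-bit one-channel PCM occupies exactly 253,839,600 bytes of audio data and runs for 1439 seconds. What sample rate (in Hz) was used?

176,400 Hz

Bytes = sample_rate × seconds × bytes_per_sample × channels.
sample_rate = 253,839,600 / (1,439 × 1 × 1) = 253,839,600 / 1,439 = 176,400 Hz.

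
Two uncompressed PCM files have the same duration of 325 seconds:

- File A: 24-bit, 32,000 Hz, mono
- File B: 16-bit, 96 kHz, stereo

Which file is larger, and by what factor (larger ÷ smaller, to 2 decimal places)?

File B, by a factor of 4.00

File A: 32,000 × 3 × 1 = 96,000 bytes/s.
File B: 96,000 × 2 × 2 = 384,000 bytes/s.
File B is larger; ratio = 124,800,000 / 31,200,000 = 4.00.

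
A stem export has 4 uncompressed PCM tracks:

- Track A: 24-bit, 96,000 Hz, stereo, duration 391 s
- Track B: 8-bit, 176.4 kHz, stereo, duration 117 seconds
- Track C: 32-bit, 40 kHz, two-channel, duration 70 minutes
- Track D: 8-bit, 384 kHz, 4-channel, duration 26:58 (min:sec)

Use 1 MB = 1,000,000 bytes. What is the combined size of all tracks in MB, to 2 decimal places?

Track A: 96,000 × 391 × 3 × 2 = 225,216,000 bytes.
Track B: 176,400 × 117 × 1 × 2 = 41,277,600 bytes.
Track C: 70 minutes = 4,200 s; 40,000 × 4,200 × 4 × 2 = 1,344,000,000 bytes.
Track D: 26:58 (min:sec) = 1,618 s; 384,000 × 1,618 × 1 × 4 = 2,485,248,000 bytes.
Total = 4,095,741,600 bytes = 4095.74 MB.

4095.74 MB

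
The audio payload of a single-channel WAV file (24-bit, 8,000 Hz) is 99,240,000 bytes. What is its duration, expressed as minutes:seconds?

Byte rate = 8,000 × 3 × 1 = 24,000 bytes/s.
Duration = 99,240,000 / 24,000 = 4,135 s.
4,135 s = 68:55.

68:55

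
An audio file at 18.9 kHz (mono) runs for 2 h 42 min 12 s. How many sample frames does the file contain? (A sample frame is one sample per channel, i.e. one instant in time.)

2 h 42 min 12 s = 9,732 s.
18,900 samples/s × 9,732 s = 183,934,800 frames.

183,934,800 sample frames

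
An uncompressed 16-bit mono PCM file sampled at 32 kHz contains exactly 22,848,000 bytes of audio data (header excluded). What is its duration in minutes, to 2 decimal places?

Byte rate = 32,000 × 2 × 1 = 64,000 bytes/s.
Duration = 22,848,000 / 64,000 = 357 s.
357 s / 60 = 5.95 minutes.

5.95 minutes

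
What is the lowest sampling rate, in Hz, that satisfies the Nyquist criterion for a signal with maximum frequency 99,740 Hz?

199,480 Hz

Minimum sample rate = 2 × 99,740 Hz = 199,480 Hz.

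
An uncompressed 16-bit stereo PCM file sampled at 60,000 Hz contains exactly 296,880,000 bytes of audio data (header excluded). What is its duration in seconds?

Byte rate = 60,000 × 2 × 2 = 240,000 bytes/s.
Duration = 296,880,000 / 240,000 = 1,237 s.

1,237 seconds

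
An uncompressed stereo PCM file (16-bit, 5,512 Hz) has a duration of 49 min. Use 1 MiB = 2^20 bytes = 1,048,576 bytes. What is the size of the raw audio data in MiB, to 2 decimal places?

Duration = 49 min = 2,940 s.
Bytes = 5,512 samples/s × 2,940 s × 2 bytes/sample × 2 ch = 64,821,120 bytes.
64,821,120 / 1,048,576 = 61.82 MiB.

61.82 MiB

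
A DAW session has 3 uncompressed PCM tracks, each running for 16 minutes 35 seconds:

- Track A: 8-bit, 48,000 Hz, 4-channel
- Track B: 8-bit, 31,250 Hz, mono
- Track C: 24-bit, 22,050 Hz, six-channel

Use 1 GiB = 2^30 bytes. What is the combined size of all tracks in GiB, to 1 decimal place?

0.6 GiB

16 minutes 35 seconds = 995 s.
Track A: 48,000 × 995 × 1 × 4 = 191,040,000 bytes.
Track B: 31,250 × 995 × 1 × 1 = 31,093,750 bytes.
Track C: 22,050 × 995 × 3 × 6 = 394,915,500 bytes.
Total = 617,049,250 bytes = 0.6 GiB.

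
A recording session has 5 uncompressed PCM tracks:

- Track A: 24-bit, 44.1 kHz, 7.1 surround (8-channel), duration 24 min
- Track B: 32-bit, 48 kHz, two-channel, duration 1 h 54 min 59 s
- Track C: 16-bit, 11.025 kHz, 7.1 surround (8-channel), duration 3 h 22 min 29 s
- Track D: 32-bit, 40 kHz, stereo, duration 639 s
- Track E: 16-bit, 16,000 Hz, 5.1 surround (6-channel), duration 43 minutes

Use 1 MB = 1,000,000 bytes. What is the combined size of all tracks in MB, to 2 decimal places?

7016.24 MB

Track A: 24 min = 1,440 s; 44,100 × 1,440 × 3 × 8 = 1,524,096,000 bytes.
Track B: 1 h 54 min 59 s = 6,899 s; 48,000 × 6,899 × 4 × 2 = 2,649,216,000 bytes.
Track C: 3 h 22 min 29 s = 12,149 s; 11,025 × 12,149 × 2 × 8 = 2,143,083,600 bytes.
Track D: 40,000 × 639 × 4 × 2 = 204,480,000 bytes.
Track E: 43 minutes = 2,580 s; 16,000 × 2,580 × 2 × 6 = 495,360,000 bytes.
Total = 7,016,235,600 bytes = 7016.24 MB.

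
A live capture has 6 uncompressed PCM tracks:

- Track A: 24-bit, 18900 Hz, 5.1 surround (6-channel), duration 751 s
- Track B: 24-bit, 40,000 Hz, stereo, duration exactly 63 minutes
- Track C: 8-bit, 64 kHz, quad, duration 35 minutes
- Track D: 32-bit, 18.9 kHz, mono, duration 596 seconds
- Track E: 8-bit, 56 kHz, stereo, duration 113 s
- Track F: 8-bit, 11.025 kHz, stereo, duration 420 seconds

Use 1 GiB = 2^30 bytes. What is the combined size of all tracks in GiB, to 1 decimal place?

1.6 GiB

Track A: 18,900 × 751 × 3 × 6 = 255,490,200 bytes.
Track B: exactly 63 minutes = 3,780 s; 40,000 × 3,780 × 3 × 2 = 907,200,000 bytes.
Track C: 35 minutes = 2,100 s; 64,000 × 2,100 × 1 × 4 = 537,600,000 bytes.
Track D: 18,900 × 596 × 4 × 1 = 45,057,600 bytes.
Track E: 56,000 × 113 × 1 × 2 = 12,656,000 bytes.
Track F: 11,025 × 420 × 1 × 2 = 9,261,000 bytes.
Total = 1,767,264,800 bytes = 1.6 GiB.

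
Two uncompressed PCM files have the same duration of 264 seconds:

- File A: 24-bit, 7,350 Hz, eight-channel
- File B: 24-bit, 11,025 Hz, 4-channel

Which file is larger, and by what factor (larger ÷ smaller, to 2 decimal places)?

File A, by a factor of 1.33

File A: 7,350 × 3 × 8 = 176,400 bytes/s.
File B: 11,025 × 3 × 4 = 132,300 bytes/s.
File A is larger; ratio = 46,569,600 / 34,927,200 = 1.33.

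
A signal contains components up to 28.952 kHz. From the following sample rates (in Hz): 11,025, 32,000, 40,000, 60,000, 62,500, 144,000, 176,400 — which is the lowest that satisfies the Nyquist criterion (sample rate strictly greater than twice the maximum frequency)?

Need sample rate > 2 × 28,952 = 57,904 Hz.
Lowest listed rate above 57,904 Hz is 60,000 Hz.

60,000 Hz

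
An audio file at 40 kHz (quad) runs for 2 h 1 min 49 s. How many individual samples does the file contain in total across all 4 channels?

2 h 1 min 49 s = 7,309 s.
40,000 × 7,309 s × 4 ch = 1,169,440,000 samples.

1,169,440,000 samples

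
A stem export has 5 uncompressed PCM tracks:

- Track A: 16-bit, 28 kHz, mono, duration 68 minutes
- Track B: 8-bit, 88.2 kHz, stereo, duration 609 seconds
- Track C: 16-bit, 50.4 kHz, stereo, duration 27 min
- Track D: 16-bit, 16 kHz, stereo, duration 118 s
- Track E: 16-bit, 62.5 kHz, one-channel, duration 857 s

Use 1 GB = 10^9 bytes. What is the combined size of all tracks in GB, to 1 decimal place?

Track A: 68 minutes = 4,080 s; 28,000 × 4,080 × 2 × 1 = 228,480,000 bytes.
Track B: 88,200 × 609 × 1 × 2 = 107,427,600 bytes.
Track C: 27 min = 1,620 s; 50,400 × 1,620 × 2 × 2 = 326,592,000 bytes.
Track D: 16,000 × 118 × 2 × 2 = 7,552,000 bytes.
Track E: 62,500 × 857 × 2 × 1 = 107,125,000 bytes.
Total = 777,176,600 bytes = 0.8 GB.

0.8 GB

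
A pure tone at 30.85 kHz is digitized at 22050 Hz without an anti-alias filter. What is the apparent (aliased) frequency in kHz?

Nyquist = 22,050/2 = 11,025 Hz; 30,850 Hz exceeds it.
Alias = |30,850 − 1×22,050| = |30,850 − 22,050| = 8,800 Hz = 8.8 kHz.

8.8 kHz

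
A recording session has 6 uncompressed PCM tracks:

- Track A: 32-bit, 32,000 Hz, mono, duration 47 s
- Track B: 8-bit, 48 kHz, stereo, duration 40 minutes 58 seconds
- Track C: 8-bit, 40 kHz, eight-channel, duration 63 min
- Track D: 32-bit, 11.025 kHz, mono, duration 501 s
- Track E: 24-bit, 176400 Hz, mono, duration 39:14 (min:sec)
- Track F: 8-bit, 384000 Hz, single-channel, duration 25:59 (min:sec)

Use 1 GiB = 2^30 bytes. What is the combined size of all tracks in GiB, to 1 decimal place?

3.1 GiB

Track A: 32,000 × 47 × 4 × 1 = 6,016,000 bytes.
Track B: 40 minutes 58 seconds = 2,458 s; 48,000 × 2,458 × 1 × 2 = 235,968,000 bytes.
Track C: 63 min = 3,780 s; 40,000 × 3,780 × 1 × 8 = 1,209,600,000 bytes.
Track D: 11,025 × 501 × 4 × 1 = 22,094,100 bytes.
Track E: 39:14 (min:sec) = 2,354 s; 176,400 × 2,354 × 3 × 1 = 1,245,736,800 bytes.
Track F: 25:59 (min:sec) = 1,559 s; 384,000 × 1,559 × 1 × 1 = 598,656,000 bytes.
Total = 3,318,070,900 bytes = 3.1 GiB.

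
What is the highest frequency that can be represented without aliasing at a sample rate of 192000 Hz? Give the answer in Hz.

Nyquist frequency = sample rate / 2 = 192,000 / 2 = 96,000 Hz.

96,000 Hz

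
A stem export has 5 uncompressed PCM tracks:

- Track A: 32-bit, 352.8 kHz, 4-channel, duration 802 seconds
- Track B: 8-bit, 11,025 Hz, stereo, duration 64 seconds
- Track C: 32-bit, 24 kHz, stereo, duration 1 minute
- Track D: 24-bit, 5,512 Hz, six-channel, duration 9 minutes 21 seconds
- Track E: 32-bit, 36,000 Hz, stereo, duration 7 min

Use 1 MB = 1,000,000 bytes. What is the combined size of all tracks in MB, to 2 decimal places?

Track A: 352,800 × 802 × 4 × 4 = 4,527,129,600 bytes.
Track B: 11,025 × 64 × 1 × 2 = 1,411,200 bytes.
Track C: 1 minute = 60 s; 24,000 × 60 × 4 × 2 = 11,520,000 bytes.
Track D: 9 minutes 21 seconds = 561 s; 5,512 × 561 × 3 × 6 = 55,660,176 bytes.
Track E: 7 min = 420 s; 36,000 × 420 × 4 × 2 = 120,960,000 bytes.
Total = 4,716,680,976 bytes = 4716.68 MB.

4716.68 MB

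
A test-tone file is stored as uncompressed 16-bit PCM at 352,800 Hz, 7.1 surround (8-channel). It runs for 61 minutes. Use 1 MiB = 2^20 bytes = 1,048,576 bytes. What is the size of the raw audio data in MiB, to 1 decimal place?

Duration = 61 minutes = 3,660 s.
Bytes = 352,800 samples/s × 3,660 s × 2 bytes/sample × 8 ch = 20,659,968,000 bytes.
20,659,968,000 / 1,048,576 = 19702.9 MiB.

19702.9 MiB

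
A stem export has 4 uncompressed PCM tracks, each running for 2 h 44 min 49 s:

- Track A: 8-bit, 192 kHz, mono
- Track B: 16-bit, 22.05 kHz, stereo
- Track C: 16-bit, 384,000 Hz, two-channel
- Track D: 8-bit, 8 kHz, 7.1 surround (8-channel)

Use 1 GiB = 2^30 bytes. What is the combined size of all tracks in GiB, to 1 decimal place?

2 h 44 min 49 s = 9,889 s.
Track A: 192,000 × 9,889 × 1 × 1 = 1,898,688,000 bytes.
Track B: 22,050 × 9,889 × 2 × 2 = 872,209,800 bytes.
Track C: 384,000 × 9,889 × 2 × 2 = 15,189,504,000 bytes.
Track D: 8,000 × 9,889 × 1 × 8 = 632,896,000 bytes.
Total = 18,593,297,800 bytes = 17.3 GiB.

17.3 GiB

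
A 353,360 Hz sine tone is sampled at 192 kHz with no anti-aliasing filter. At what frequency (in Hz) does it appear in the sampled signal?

30,640 Hz

Nyquist = 192,000/2 = 96,000 Hz; 353,360 Hz exceeds it.
Alias = |353,360 − 2×192,000| = |353,360 − 384,000| = 30,640 Hz.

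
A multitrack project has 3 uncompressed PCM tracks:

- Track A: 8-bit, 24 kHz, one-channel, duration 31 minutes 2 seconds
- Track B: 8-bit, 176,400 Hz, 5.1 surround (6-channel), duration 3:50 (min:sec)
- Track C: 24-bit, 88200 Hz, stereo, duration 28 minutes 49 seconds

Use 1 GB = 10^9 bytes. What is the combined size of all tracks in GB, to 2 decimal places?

Track A: 31 minutes 2 seconds = 1,862 s; 24,000 × 1,862 × 1 × 1 = 44,688,000 bytes.
Track B: 3:50 (min:sec) = 230 s; 176,400 × 230 × 1 × 6 = 243,432,000 bytes.
Track C: 28 minutes 49 seconds = 1,729 s; 88,200 × 1,729 × 3 × 2 = 914,986,800 bytes.
Total = 1,203,106,800 bytes = 1.20 GB.

1.20 GB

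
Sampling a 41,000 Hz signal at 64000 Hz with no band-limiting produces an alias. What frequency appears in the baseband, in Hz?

Nyquist = 64,000/2 = 32,000 Hz; 41,000 Hz exceeds it.
Alias = |41,000 − 1×64,000| = |41,000 − 64,000| = 23,000 Hz.

23,000 Hz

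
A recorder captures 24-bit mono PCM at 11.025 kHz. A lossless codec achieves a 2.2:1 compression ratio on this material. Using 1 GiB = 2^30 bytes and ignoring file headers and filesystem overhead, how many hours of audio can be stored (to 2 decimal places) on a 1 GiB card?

19.84 hours

Uncompressed byte rate = 11,025 × 3 × 1 = 33,075 bytes/s.
After 2.2:1 compression, effective rate ≈ 15034.09 bytes/s.
Capacity = 1 × 1,073,741,824 = 1,073,741,824 bytes.
1,073,741,824 / effective rate ≈ 71420.47 s → 19.84 hours.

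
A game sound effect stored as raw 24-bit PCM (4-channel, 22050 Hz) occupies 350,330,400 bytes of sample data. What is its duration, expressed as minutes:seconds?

22:04

Byte rate = 22,050 × 3 × 4 = 264,600 bytes/s.
Duration = 350,330,400 / 264,600 = 1,324 s.
1,324 s = 22:04.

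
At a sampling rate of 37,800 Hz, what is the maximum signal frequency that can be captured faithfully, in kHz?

Nyquist frequency = sample rate / 2 = 37,800 / 2 = 18.9 kHz.

18.9 kHz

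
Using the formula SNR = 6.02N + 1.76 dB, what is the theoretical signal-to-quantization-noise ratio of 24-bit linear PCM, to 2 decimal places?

146.24 dB

6.02 × 24 + 1.76 = 146.24 dB.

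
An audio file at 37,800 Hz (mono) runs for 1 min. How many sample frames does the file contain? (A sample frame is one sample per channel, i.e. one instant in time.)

1 min = 60 s.
37,800 samples/s × 60 s = 2,268,000 frames.

2,268,000 sample frames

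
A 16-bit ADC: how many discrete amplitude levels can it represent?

65,536 levels

2^16 = 65,536.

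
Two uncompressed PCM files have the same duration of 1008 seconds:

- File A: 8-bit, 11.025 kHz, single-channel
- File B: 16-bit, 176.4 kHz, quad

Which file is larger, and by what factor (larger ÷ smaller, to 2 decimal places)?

File B, by a factor of 128.00

File A: 11,025 × 1 × 1 = 11,025 bytes/s.
File B: 176,400 × 2 × 4 = 1,411,200 bytes/s.
File B is larger; ratio = 1,422,489,600 / 11,113,200 = 128.00.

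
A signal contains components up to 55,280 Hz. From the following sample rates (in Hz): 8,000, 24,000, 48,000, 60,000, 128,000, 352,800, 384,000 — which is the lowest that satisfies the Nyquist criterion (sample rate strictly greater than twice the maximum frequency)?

128,000 Hz

Need sample rate > 2 × 55,280 = 110,560 Hz.
Lowest listed rate above 110,560 Hz is 128,000 Hz.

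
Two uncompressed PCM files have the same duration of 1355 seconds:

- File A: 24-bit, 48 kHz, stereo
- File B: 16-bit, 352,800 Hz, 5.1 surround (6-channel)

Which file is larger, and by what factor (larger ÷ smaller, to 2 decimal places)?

File A: 48,000 × 3 × 2 = 288,000 bytes/s.
File B: 352,800 × 2 × 6 = 4,233,600 bytes/s.
File B is larger; ratio = 5,736,528,000 / 390,240,000 = 14.70.

File B, by a factor of 14.70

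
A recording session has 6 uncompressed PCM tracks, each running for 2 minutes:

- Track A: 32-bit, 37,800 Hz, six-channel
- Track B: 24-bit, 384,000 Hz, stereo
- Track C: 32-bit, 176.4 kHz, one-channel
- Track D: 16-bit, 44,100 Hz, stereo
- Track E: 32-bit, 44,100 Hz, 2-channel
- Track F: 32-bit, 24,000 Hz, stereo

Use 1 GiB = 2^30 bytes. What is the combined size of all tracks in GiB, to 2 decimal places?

0.52 GiB

2 minutes = 120 s.
Track A: 37,800 × 120 × 4 × 6 = 108,864,000 bytes.
Track B: 384,000 × 120 × 3 × 2 = 276,480,000 bytes.
Track C: 176,400 × 120 × 4 × 1 = 84,672,000 bytes.
Track D: 44,100 × 120 × 2 × 2 = 21,168,000 bytes.
Track E: 44,100 × 120 × 4 × 2 = 42,336,000 bytes.
Track F: 24,000 × 120 × 4 × 2 = 23,040,000 bytes.
Total = 556,560,000 bytes = 0.52 GiB.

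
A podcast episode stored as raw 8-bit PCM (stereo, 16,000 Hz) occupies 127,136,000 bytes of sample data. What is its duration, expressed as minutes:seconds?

Byte rate = 16,000 × 1 × 2 = 32,000 bytes/s.
Duration = 127,136,000 / 32,000 = 3,973 s.
3,973 s = 66:13.

66:13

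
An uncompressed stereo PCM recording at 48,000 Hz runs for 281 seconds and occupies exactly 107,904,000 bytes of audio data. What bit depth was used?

32 bits

Bytes per sample = 107,904,000 / (48,000 × 281 × 2) = 107,904,000 / 26,976,000 = 4.
Bit depth = 4 × 8 = 32 bits.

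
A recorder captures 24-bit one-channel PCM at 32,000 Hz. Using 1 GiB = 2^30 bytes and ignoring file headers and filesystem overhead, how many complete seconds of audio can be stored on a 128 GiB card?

Uncompressed byte rate = 32,000 × 3 × 1 = 96,000 bytes/s.
Capacity = 128 × 1,073,741,824 = 137,438,953,472 bytes.
137,438,953,472 / 96,000 ≈ 1431655.77 s → 1,431,655 seconds.

1,431,655 seconds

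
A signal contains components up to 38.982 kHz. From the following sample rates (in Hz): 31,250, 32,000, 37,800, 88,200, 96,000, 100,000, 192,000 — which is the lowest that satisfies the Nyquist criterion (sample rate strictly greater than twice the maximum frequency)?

88,200 Hz

Need sample rate > 2 × 38,982 = 77,964 Hz.
Lowest listed rate above 77,964 Hz is 88,200 Hz.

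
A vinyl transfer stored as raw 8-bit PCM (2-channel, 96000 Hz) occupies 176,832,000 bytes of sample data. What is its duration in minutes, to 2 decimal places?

Byte rate = 96,000 × 1 × 2 = 192,000 bytes/s.
Duration = 176,832,000 / 192,000 = 921 s.
921 s / 60 = 15.35 minutes.

15.35 minutes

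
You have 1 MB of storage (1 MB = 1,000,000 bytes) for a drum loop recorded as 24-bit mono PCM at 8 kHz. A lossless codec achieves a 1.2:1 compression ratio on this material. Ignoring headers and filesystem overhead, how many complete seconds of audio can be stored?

50 seconds

Uncompressed byte rate = 8,000 × 3 × 1 = 24,000 bytes/s.
After 1.2:1 compression, effective rate ≈ 20000 bytes/s.
Capacity = 1 × 1,000,000 = 1,000,000 bytes.
1,000,000 / effective rate ≈ 50 s → 50 seconds.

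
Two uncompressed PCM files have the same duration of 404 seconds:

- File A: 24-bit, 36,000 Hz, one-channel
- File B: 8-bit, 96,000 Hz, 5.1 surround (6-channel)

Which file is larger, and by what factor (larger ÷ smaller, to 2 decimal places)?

File B, by a factor of 5.33

File A: 36,000 × 3 × 1 = 108,000 bytes/s.
File B: 96,000 × 1 × 6 = 576,000 bytes/s.
File B is larger; ratio = 232,704,000 / 43,632,000 = 5.33.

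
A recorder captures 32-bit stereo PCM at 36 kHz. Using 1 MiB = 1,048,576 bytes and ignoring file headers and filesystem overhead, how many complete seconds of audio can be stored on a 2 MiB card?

Uncompressed byte rate = 36,000 × 4 × 2 = 288,000 bytes/s.
Capacity = 2 × 1,048,576 = 2,097,152 bytes.
2,097,152 / 288,000 ≈ 7.28 s → 7 seconds.

7 seconds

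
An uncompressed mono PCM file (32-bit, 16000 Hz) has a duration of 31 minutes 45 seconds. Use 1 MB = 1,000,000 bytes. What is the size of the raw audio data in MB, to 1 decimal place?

121.9 MB

Duration = 31 minutes 45 seconds = 1,905 s.
Bytes = 16,000 samples/s × 1,905 s × 4 bytes/sample × 1 ch = 121,920,000 bytes.
121,920,000 / 1,000,000 = 121.9 MB.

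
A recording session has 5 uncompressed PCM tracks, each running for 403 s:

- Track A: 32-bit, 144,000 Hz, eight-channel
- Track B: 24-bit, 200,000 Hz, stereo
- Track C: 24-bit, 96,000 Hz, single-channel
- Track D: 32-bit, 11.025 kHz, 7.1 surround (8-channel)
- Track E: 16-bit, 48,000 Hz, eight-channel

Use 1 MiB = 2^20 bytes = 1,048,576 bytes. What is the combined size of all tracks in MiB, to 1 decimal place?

Track A: 144,000 × 403 × 4 × 8 = 1,857,024,000 bytes.
Track B: 200,000 × 403 × 3 × 2 = 483,600,000 bytes.
Track C: 96,000 × 403 × 3 × 1 = 116,064,000 bytes.
Track D: 11,025 × 403 × 4 × 8 = 142,178,400 bytes.
Track E: 48,000 × 403 × 2 × 8 = 309,504,000 bytes.
Total = 2,908,370,400 bytes = 2773.6 MiB.

2773.6 MiB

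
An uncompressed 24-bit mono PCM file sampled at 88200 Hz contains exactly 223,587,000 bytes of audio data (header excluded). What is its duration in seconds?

845 seconds

Byte rate = 88,200 × 3 × 1 = 264,600 bytes/s.
Duration = 223,587,000 / 264,600 = 845 s.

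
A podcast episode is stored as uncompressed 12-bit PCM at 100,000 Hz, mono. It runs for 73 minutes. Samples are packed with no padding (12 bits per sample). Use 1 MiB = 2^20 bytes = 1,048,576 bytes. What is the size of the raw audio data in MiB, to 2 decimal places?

Duration = 73 minutes = 4,380 s.
Bits = 100,000 × 4,380 × 12 × 1 = 5,256,000,000 bits = 657,000,000 bytes.
657,000,000 / 1,048,576 = 626.56 MiB.

626.56 MiB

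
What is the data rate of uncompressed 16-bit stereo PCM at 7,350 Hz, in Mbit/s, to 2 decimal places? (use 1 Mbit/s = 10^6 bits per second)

0.24 Mbit/s

Bit rate = 7,350 × 16 × 2 = 235,200 bits/s.
= 0.24 Mbit/s.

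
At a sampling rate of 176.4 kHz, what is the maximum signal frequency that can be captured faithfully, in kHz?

Nyquist frequency = sample rate / 2 = 176,400 / 2 = 88.2 kHz.

88.2 kHz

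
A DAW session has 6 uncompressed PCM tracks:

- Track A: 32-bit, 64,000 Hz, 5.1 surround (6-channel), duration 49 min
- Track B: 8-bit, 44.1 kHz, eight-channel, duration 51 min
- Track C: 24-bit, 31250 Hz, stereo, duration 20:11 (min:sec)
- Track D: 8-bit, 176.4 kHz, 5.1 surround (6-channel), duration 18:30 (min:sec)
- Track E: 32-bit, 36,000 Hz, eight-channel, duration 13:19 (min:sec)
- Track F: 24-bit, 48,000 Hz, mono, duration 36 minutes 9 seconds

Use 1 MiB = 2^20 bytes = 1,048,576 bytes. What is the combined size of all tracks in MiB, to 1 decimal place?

7848.8 MiB

Track A: 49 min = 2,940 s; 64,000 × 2,940 × 4 × 6 = 4,515,840,000 bytes.
Track B: 51 min = 3,060 s; 44,100 × 3,060 × 1 × 8 = 1,079,568,000 bytes.
Track C: 20:11 (min:sec) = 1,211 s; 31,250 × 1,211 × 3 × 2 = 227,062,500 bytes.
Track D: 18:30 (min:sec) = 1,110 s; 176,400 × 1,110 × 1 × 6 = 1,174,824,000 bytes.
Track E: 13:19 (min:sec) = 799 s; 36,000 × 799 × 4 × 8 = 920,448,000 bytes.
Track F: 36 minutes 9 seconds = 2,169 s; 48,000 × 2,169 × 3 × 1 = 312,336,000 bytes.
Total = 8,230,078,500 bytes = 7848.8 MiB.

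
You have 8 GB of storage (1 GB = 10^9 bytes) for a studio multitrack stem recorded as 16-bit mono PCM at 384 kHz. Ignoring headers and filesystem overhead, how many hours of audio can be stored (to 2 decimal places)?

2.89 hours

Uncompressed byte rate = 384,000 × 2 × 1 = 768,000 bytes/s.
Capacity = 8 × 1,000,000,000 = 8,000,000,000 bytes.
8,000,000,000 / 768,000 ≈ 10416.67 s → 2.89 hours.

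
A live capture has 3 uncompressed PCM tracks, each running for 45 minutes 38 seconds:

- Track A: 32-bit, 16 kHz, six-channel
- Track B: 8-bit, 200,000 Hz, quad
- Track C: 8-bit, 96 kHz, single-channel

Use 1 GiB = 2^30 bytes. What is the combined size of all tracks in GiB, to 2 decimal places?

3.26 GiB

45 minutes 38 seconds = 2,738 s.
Track A: 16,000 × 2,738 × 4 × 6 = 1,051,392,000 bytes.
Track B: 200,000 × 2,738 × 1 × 4 = 2,190,400,000 bytes.
Track C: 96,000 × 2,738 × 1 × 1 = 262,848,000 bytes.
Total = 3,504,640,000 bytes = 3.26 GiB.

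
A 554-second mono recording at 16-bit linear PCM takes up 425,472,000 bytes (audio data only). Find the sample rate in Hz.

384,000 Hz

Bytes = sample_rate × seconds × bytes_per_sample × channels.
sample_rate = 425,472,000 / (554 × 2 × 1) = 425,472,000 / 1,108 = 384,000 Hz.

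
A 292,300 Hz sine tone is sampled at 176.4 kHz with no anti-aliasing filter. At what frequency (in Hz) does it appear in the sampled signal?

Nyquist = 176,400/2 = 88,200 Hz; 292,300 Hz exceeds it.
Alias = |292,300 − 2×176,400| = |292,300 − 352,800| = 60,500 Hz.

60,500 Hz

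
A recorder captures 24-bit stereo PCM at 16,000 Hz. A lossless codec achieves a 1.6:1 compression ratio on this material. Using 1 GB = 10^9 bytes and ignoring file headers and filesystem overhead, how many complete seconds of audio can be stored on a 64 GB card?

1,066,666 seconds

Uncompressed byte rate = 16,000 × 3 × 2 = 96,000 bytes/s.
After 1.6:1 compression, effective rate ≈ 60000 bytes/s.
Capacity = 64 × 1,000,000,000 = 64,000,000,000 bytes.
64,000,000,000 / effective rate ≈ 1066666.67 s → 1,066,666 seconds.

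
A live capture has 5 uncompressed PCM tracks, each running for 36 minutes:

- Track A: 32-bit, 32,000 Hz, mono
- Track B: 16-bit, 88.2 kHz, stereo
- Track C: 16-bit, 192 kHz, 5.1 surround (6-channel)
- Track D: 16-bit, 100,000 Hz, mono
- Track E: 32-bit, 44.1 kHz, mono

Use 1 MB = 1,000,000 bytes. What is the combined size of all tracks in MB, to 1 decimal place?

36 minutes = 2,160 s.
Track A: 32,000 × 2,160 × 4 × 1 = 276,480,000 bytes.
Track B: 88,200 × 2,160 × 2 × 2 = 762,048,000 bytes.
Track C: 192,000 × 2,160 × 2 × 6 = 4,976,640,000 bytes.
Track D: 100,000 × 2,160 × 2 × 1 = 432,000,000 bytes.
Track E: 44,100 × 2,160 × 4 × 1 = 381,024,000 bytes.
Total = 6,828,192,000 bytes = 6828.2 MB.

6828.2 MB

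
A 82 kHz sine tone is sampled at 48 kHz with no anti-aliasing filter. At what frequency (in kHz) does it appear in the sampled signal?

14 kHz

Nyquist = 48,000/2 = 24,000 Hz; 82,000 Hz exceeds it.
Alias = |82,000 − 2×48,000| = |82,000 − 96,000| = 14,000 Hz = 14 kHz.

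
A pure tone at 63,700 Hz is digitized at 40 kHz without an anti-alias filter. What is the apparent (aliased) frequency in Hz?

16,300 Hz

Nyquist = 40,000/2 = 20,000 Hz; 63,700 Hz exceeds it.
Alias = |63,700 − 2×40,000| = |63,700 − 80,000| = 16,300 Hz.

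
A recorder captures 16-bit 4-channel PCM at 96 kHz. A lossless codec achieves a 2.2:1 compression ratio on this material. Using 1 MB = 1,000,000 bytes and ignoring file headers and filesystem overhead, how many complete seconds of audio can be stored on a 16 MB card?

Uncompressed byte rate = 96,000 × 2 × 4 = 768,000 bytes/s.
After 2.2:1 compression, effective rate ≈ 349090.91 bytes/s.
Capacity = 16 × 1,000,000 = 16,000,000 bytes.
16,000,000 / effective rate ≈ 45.83 s → 45 seconds.

45 seconds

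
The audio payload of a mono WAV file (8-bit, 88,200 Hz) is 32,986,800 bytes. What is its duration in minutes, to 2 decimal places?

Byte rate = 88,200 × 1 × 1 = 88,200 bytes/s.
Duration = 32,986,800 / 88,200 = 374 s.
374 s / 60 = 6.23 minutes.

6.23 minutes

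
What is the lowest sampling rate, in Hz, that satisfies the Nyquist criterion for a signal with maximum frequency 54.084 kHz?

Minimum sample rate = 2 × 54,084 Hz = 108,168 Hz.

108,168 Hz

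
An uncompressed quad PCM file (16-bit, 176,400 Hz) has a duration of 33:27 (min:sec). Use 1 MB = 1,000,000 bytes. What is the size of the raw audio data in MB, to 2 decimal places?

2832.28 MB

Duration = 33:27 (min:sec) = 2,007 s.
Bytes = 176,400 samples/s × 2,007 s × 2 bytes/sample × 4 ch = 2,832,278,400 bytes.
2,832,278,400 / 1,000,000 = 2832.28 MB.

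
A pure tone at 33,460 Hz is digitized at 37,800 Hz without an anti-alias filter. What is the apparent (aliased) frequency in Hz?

Nyquist = 37,800/2 = 18,900 Hz; 33,460 Hz exceeds it.
Alias = |33,460 − 1×37,800| = |33,460 − 37,800| = 4,340 Hz.

4,340 Hz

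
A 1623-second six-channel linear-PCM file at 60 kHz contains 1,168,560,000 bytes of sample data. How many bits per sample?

16 bits

Bytes per sample = 1,168,560,000 / (60,000 × 1,623 × 6) = 1,168,560,000 / 584,280,000 = 2.
Bit depth = 2 × 8 = 16 bits.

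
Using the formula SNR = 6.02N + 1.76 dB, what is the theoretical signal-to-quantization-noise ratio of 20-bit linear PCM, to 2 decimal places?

122.16 dB

6.02 × 20 + 1.76 = 122.16 dB.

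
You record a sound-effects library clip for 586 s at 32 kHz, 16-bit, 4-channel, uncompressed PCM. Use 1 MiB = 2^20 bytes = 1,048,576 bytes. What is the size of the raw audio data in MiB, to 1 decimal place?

Bytes = 32,000 samples/s × 586 s × 2 bytes/sample × 4 ch = 150,016,000 bytes.
150,016,000 / 1,048,576 = 143.1 MiB.

143.1 MiB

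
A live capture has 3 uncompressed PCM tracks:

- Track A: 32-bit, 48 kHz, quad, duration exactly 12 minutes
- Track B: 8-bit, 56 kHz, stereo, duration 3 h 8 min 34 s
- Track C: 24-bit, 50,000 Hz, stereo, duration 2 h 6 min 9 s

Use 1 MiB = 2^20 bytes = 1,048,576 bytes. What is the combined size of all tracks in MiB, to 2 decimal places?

Track A: exactly 12 minutes = 720 s; 48,000 × 720 × 4 × 4 = 552,960,000 bytes.
Track B: 3 h 8 min 34 s = 11,314 s; 56,000 × 11,314 × 1 × 2 = 1,267,168,000 bytes.
Track C: 2 h 6 min 9 s = 7,569 s; 50,000 × 7,569 × 3 × 2 = 2,270,700,000 bytes.
Total = 4,090,828,000 bytes = 3901.32 MiB.

3901.32 MiB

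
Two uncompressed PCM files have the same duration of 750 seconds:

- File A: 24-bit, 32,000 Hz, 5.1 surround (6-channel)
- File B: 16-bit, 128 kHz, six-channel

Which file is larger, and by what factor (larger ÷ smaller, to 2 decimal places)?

File B, by a factor of 2.67

File A: 32,000 × 3 × 6 = 576,000 bytes/s.
File B: 128,000 × 2 × 6 = 1,536,000 bytes/s.
File B is larger; ratio = 1,152,000,000 / 432,000,000 = 2.67.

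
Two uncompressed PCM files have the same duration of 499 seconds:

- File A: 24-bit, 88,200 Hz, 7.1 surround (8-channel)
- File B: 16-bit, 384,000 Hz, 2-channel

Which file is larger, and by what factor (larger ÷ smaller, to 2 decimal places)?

File A: 88,200 × 3 × 8 = 2,116,800 bytes/s.
File B: 384,000 × 2 × 2 = 1,536,000 bytes/s.
File A is larger; ratio = 1,056,283,200 / 766,464,000 = 1.38.

File A, by a factor of 1.38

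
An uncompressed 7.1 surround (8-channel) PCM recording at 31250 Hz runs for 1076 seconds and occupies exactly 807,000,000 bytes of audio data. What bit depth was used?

Bytes per sample = 807,000,000 / (31,250 × 1,076 × 8) = 807,000,000 / 269,000,000 = 3.
Bit depth = 3 × 8 = 24 bits.

24 bits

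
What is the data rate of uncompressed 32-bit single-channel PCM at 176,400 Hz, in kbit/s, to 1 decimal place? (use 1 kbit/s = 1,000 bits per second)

5644.8 kbit/s

Bit rate = 176,400 × 32 × 1 = 5,644,800 bits/s.
= 5644.8 kbit/s.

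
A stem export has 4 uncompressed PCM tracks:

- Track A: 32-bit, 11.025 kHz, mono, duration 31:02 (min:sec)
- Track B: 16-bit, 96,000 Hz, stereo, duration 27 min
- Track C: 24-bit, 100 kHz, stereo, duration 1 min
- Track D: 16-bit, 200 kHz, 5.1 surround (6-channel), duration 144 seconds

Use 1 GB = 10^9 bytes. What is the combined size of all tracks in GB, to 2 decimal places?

Track A: 31:02 (min:sec) = 1,862 s; 11,025 × 1,862 × 4 × 1 = 82,114,200 bytes.
Track B: 27 min = 1,620 s; 96,000 × 1,620 × 2 × 2 = 622,080,000 bytes.
Track C: 1 min = 60 s; 100,000 × 60 × 3 × 2 = 36,000,000 bytes.
Track D: 200,000 × 144 × 2 × 6 = 345,600,000 bytes.
Total = 1,085,794,200 bytes = 1.09 GB.

1.09 GB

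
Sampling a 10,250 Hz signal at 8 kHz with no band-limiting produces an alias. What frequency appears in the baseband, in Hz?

2,250 Hz

Nyquist = 8,000/2 = 4,000 Hz; 10,250 Hz exceeds it.
Alias = |10,250 − 1×8,000| = |10,250 − 8,000| = 2,250 Hz.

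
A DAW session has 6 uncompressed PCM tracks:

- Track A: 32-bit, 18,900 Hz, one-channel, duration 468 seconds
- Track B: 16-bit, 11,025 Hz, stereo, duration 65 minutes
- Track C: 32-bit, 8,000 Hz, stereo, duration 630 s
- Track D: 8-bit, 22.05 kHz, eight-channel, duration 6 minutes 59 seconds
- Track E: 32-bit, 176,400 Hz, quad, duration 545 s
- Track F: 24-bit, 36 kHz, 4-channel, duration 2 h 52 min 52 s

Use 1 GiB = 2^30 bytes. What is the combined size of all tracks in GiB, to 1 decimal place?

Track A: 18,900 × 468 × 4 × 1 = 35,380,800 bytes.
Track B: 65 minutes = 3,900 s; 11,025 × 3,900 × 2 × 2 = 171,990,000 bytes.
Track C: 8,000 × 630 × 4 × 2 = 40,320,000 bytes.
Track D: 6 minutes 59 seconds = 419 s; 22,050 × 419 × 1 × 8 = 73,911,600 bytes.
Track E: 176,400 × 545 × 4 × 4 = 1,538,208,000 bytes.
Track F: 2 h 52 min 52 s = 10,372 s; 36,000 × 10,372 × 3 × 4 = 4,480,704,000 bytes.
Total = 6,340,514,400 bytes = 5.9 GiB.

5.9 GiB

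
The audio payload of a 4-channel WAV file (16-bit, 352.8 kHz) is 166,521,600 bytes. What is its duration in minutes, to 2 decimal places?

Byte rate = 352,800 × 2 × 4 = 2,822,400 bytes/s.
Duration = 166,521,600 / 2,822,400 = 59 s.
59 s / 60 = 0.98 minutes.

0.98 minutes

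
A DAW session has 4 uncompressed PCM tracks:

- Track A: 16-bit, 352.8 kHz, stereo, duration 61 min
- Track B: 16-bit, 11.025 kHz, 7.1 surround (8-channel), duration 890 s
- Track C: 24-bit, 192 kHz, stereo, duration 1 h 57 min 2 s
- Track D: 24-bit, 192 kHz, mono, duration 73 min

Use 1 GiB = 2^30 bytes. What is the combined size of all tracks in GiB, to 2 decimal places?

Track A: 61 min = 3,660 s; 352,800 × 3,660 × 2 × 2 = 5,164,992,000 bytes.
Track B: 11,025 × 890 × 2 × 8 = 156,996,000 bytes.
Track C: 1 h 57 min 2 s = 7,022 s; 192,000 × 7,022 × 3 × 2 = 8,089,344,000 bytes.
Track D: 73 min = 4,380 s; 192,000 × 4,380 × 3 × 1 = 2,522,880,000 bytes.
Total = 15,934,212,000 bytes = 14.84 GiB.

14.84 GiB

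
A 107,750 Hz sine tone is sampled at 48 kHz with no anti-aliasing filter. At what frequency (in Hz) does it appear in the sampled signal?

11,750 Hz

Nyquist = 48,000/2 = 24,000 Hz; 107,750 Hz exceeds it.
Alias = |107,750 − 2×48,000| = |107,750 − 96,000| = 11,750 Hz.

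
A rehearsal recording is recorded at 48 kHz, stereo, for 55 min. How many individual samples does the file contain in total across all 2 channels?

316,800,000 samples

55 min = 3,300 s.
48,000 × 3,300 s × 2 ch = 316,800,000 samples.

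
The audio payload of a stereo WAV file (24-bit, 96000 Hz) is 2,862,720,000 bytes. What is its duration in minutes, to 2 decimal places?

Byte rate = 96,000 × 3 × 2 = 576,000 bytes/s.
Duration = 2,862,720,000 / 576,000 = 4,970 s.
4,970 s / 60 = 82.83 minutes.

82.83 minutes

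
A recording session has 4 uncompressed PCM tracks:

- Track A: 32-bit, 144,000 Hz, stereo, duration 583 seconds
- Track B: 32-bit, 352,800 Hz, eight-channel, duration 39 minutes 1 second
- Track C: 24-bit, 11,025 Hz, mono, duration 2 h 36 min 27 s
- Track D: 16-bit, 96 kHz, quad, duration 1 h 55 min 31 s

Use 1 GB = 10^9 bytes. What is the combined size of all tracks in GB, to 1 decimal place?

Track A: 144,000 × 583 × 4 × 2 = 671,616,000 bytes.
Track B: 39 minutes 1 second = 2,341 s; 352,800 × 2,341 × 4 × 8 = 26,428,953,600 bytes.
Track C: 2 h 36 min 27 s = 9,387 s; 11,025 × 9,387 × 3 × 1 = 310,475,025 bytes.
Track D: 1 h 55 min 31 s = 6,931 s; 96,000 × 6,931 × 2 × 4 = 5,323,008,000 bytes.
Total = 32,734,052,625 bytes = 32.7 GB.

32.7 GB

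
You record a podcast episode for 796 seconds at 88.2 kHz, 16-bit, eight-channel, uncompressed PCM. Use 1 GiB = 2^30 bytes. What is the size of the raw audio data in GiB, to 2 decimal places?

1.05 GiB

Bytes = 88,200 samples/s × 796 s × 2 bytes/sample × 8 ch = 1,123,315,200 bytes.
1,123,315,200 / 1,073,741,824 = 1.05 GiB.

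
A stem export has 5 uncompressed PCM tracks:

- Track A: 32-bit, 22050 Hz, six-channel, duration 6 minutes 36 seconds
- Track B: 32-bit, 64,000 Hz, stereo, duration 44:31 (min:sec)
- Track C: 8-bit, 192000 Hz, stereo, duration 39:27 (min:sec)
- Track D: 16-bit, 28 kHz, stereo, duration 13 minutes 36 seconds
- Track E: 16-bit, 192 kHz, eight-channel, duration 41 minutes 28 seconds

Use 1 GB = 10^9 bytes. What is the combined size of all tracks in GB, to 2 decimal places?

Track A: 6 minutes 36 seconds = 396 s; 22,050 × 396 × 4 × 6 = 209,563,200 bytes.
Track B: 44:31 (min:sec) = 2,671 s; 64,000 × 2,671 × 4 × 2 = 1,367,552,000 bytes.
Track C: 39:27 (min:sec) = 2,367 s; 192,000 × 2,367 × 1 × 2 = 908,928,000 bytes.
Track D: 13 minutes 36 seconds = 816 s; 28,000 × 816 × 2 × 2 = 91,392,000 bytes.
Track E: 41 minutes 28 seconds = 2,488 s; 192,000 × 2,488 × 2 × 8 = 7,643,136,000 bytes.
Total = 10,220,571,200 bytes = 10.22 GB.

10.22 GB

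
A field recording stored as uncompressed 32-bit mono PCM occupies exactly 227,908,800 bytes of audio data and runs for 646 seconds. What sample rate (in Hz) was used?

88,200 Hz

Bytes = sample_rate × seconds × bytes_per_sample × channels.
sample_rate = 227,908,800 / (646 × 4 × 1) = 227,908,800 / 2,584 = 88,200 Hz.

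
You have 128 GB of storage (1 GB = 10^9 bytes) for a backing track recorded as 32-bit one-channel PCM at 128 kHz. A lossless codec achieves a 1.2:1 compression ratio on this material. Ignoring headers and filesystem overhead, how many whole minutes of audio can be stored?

5,000 minutes

Uncompressed byte rate = 128,000 × 4 × 1 = 512,000 bytes/s.
After 1.2:1 compression, effective rate ≈ 426666.67 bytes/s.
Capacity = 128 × 1,000,000,000 = 128,000,000,000 bytes.
128,000,000,000 / effective rate ≈ 300000 s → 5,000 minutes.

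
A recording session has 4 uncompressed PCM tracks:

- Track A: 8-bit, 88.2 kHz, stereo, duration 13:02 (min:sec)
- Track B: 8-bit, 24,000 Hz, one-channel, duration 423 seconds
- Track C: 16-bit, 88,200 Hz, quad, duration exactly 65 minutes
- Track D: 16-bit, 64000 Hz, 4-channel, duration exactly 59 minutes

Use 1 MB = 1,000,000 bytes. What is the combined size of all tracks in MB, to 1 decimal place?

4712.4 MB

Track A: 13:02 (min:sec) = 782 s; 88,200 × 782 × 1 × 2 = 137,944,800 bytes.
Track B: 24,000 × 423 × 1 × 1 = 10,152,000 bytes.
Track C: exactly 65 minutes = 3,900 s; 88,200 × 3,900 × 2 × 4 = 2,751,840,000 bytes.
Track D: exactly 59 minutes = 3,540 s; 64,000 × 3,540 × 2 × 4 = 1,812,480,000 bytes.
Total = 4,712,416,800 bytes = 4712.4 MB.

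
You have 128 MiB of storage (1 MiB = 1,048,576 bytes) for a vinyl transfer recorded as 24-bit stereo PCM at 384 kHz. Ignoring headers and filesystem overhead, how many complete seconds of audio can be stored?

Uncompressed byte rate = 384,000 × 3 × 2 = 2,304,000 bytes/s.
Capacity = 128 × 1,048,576 = 134,217,728 bytes.
134,217,728 / 2,304,000 ≈ 58.25 s → 58 seconds.

58 seconds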